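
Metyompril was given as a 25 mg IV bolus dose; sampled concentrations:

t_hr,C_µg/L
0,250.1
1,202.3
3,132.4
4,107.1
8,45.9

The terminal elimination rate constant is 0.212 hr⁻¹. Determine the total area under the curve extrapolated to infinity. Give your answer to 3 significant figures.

AUC = 1200 µg/L·hr

Trapezoidal AUC_0→8:
  [0→1]: (250.1+202.3)/2 × 1 = 226.2
  [1→3]: (202.3+132.4)/2 × 2 = 334.7
  [3→4]: (132.4+107.1)/2 × 1 = 119.75
  [4→8]: (107.1+45.9)/2 × 4 = 306.0
  Sum = 986.65 µg/L·hr
Extrapolated tail: C_last / k_e = 45.9 / 0.212 = 216.509
AUC_0→∞ = 986.65 + 216.509 = 1203.159 µg/L·hr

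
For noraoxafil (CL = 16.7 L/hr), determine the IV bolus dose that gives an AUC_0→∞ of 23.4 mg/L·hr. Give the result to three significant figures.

Dose_iv = CL × AUC_0→∞
     = 16.7 × 23.4 = 390.78 mg

Dose = 391 mg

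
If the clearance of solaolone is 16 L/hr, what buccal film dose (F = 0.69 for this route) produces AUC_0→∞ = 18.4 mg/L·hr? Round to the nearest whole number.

Dose = 427 mg

Dose = CL × AUC_0→∞ / F
     = 16 × 18.4 / 0.69 = 426.667 mg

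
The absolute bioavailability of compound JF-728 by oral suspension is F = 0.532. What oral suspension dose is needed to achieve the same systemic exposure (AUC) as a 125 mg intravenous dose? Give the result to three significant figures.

For equal systemic exposure: F × D_ev = D_iv
D_ev = D_iv / F = 125 / 0.532 = 234.962 mg

D_oral = 235 mg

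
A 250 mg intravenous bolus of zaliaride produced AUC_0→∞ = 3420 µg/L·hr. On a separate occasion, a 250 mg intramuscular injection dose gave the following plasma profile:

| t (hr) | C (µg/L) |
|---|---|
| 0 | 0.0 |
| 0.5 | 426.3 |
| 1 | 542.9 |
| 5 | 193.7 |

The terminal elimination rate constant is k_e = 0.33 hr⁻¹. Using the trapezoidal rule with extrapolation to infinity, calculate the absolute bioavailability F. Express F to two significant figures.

Trapezoidal AUC_0→5 (intramuscular injection):
  [0→0.5]: (0.0+426.3)/2 × 0.5 = 106.575
  [0.5→1]: (426.3+542.9)/2 × 0.5 = 242.3
  [1→5]: (542.9+193.7)/2 × 4 = 1473.2
  Sum = 1822.075 µg/L·hr
Tail: C_last/k_e = 193.7/0.33 = 586.970
AUC_0→∞ (intramuscular injection) = 1822.075 + 586.970 = 2409.045 µg/L·hr
F = (AUC_ev/D_ev)/(AUC_iv/D_iv) = (2409.045/250)/(3420/250) = 9.63618/13.68 = 0.7044

F = 0.70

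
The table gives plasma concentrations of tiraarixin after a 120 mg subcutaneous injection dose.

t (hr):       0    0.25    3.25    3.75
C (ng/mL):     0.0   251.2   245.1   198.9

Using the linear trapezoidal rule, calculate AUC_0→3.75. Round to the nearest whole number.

Trapezoidal AUC_0→3.75:
  [0→0.25]: (0.0+251.2)/2 × 0.25 = 31.4
  [0.25→3.25]: (251.2+245.1)/2 × 3 = 744.45
  [3.25→3.75]: (245.1+198.9)/2 × 0.5 = 111.0
  Sum = 886.85 ng/mL·hr

AUC = 887 ng/mL·hr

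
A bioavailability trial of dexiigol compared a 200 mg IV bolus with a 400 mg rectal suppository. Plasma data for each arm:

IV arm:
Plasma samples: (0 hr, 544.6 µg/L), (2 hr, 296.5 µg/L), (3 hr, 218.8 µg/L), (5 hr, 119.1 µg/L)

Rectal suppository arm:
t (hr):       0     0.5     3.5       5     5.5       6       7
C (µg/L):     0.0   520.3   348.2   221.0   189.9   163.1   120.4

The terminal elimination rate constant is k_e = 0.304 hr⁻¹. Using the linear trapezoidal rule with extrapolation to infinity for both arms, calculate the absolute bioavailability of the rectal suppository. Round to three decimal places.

Trapezoidal AUC_0→5 (IV):
  [0→2]: (544.6+296.5)/2 × 2 = 841.1
  [2→3]: (296.5+218.8)/2 × 1 = 257.65
  [3→5]: (218.8+119.1)/2 × 2 = 337.9
  Sum = 1436.65 µg/L·hr
IV tail: 119.1/0.304 = 391.776; AUC_iv,0→∞ = 1436.65 + 391.776 = 1828.426 µg/L·hr
Trapezoidal AUC_0→7 (rectal suppository):
  [0→0.5]: (0.0+520.3)/2 × 0.5 = 130.075
  [0.5→3.5]: (520.3+348.2)/2 × 3 = 1302.75
  [3.5→5]: (348.2+221.0)/2 × 1.5 = 426.9
  [5→5.5]: (221.0+189.9)/2 × 0.5 = 102.725
  [5.5→6]: (189.9+163.1)/2 × 0.5 = 88.25
  [6→7]: (163.1+120.4)/2 × 1 = 141.75
  Sum = 2192.45 µg/L·hr
rectal suppository tail: 120.4/0.304 = 396.053; AUC_ev,0→∞ = 2192.45 + 396.053 = 2588.503 µg/L·hr
F = (AUC_ev/D_ev)/(AUC_iv/D_iv) = (2588.503/400)/(1828.426/200) = 6.4712575/9.14213 = 0.7079

F = 0.708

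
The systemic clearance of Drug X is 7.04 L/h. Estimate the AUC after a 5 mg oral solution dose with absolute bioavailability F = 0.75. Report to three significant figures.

AUC_0→∞ = F × Dose / CL
        = 0.75 × 5 / 7.04 = 0.53267 mg/L·h

AUC = 0.533 mg/L·h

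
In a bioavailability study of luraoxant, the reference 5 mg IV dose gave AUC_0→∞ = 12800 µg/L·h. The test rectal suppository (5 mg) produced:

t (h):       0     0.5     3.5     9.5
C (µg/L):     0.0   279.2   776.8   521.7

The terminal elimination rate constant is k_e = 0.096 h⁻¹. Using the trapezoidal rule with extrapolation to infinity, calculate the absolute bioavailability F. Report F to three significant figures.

Trapezoidal AUC_0→9.5 (rectal suppository):
  [0→0.5]: (0.0+279.2)/2 × 0.5 = 69.8
  [0.5→3.5]: (279.2+776.8)/2 × 3 = 1584.0
  [3.5→9.5]: (776.8+521.7)/2 × 6 = 3895.5
  Sum = 5549.3 µg/L·h
Tail: C_last/k_e = 521.7/0.096 = 5434.375
AUC_0→∞ (rectal suppository) = 5549.3 + 5434.375 = 10983.675 µg/L·h
F = (AUC_ev/D_ev)/(AUC_iv/D_iv) = (10983.675/5)/(12800/5) = 2196.735/2560 = 0.8581

F = 0.858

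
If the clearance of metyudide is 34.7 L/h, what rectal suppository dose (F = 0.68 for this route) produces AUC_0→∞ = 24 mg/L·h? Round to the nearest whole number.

Dose = 1225 mg

Dose = CL × AUC_0→∞ / F
     = 34.7 × 24 / 0.68 = 1224.71 mg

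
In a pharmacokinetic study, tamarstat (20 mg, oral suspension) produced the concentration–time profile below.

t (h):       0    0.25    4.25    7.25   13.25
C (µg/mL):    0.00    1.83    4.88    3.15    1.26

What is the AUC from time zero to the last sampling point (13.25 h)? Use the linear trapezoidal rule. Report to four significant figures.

Trapezoidal AUC_0→13.25:
  [0→0.25]: (0.00+1.83)/2 × 0.25 = 0.22875
  [0.25→4.25]: (1.83+4.88)/2 × 4 = 13.42
  [4.25→7.25]: (4.88+3.15)/2 × 3 = 12.045
  [7.25→13.25]: (3.15+1.26)/2 × 6 = 13.23
  Sum = 38.92375 µg/mL·h

AUC = 38.92 µg/mL·h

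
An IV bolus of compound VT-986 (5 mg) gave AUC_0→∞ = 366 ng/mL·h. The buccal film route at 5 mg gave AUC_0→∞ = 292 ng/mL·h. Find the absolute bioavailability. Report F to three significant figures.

F = 0.798

F = (AUC_ev / D_ev) / (AUC_iv / D_iv)
  = (292/5) / (366/5)
  = 58.4 / 73.2 = 0.7978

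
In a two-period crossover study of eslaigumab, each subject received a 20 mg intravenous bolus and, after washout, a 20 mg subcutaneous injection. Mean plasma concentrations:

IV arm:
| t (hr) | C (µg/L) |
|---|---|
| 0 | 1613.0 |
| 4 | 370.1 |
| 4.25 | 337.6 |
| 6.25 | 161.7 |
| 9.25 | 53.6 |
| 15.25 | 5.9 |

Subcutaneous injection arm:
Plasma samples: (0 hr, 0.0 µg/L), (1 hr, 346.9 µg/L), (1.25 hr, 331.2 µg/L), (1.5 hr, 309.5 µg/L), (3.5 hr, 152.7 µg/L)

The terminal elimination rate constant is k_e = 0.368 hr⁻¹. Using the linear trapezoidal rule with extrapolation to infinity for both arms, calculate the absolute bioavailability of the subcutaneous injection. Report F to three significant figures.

F = 0.240

Trapezoidal AUC_0→15.25 (IV):
  [0→4]: (1613.0+370.1)/2 × 4 = 3966.2
  [4→4.25]: (370.1+337.6)/2 × 0.25 = 88.4625
  [4.25→6.25]: (337.6+161.7)/2 × 2 = 499.3
  [6.25→9.25]: (161.7+53.6)/2 × 3 = 322.95
  [9.25→15.25]: (53.6+5.9)/2 × 6 = 178.5
  Sum = 5055.4125 µg/L·hr
IV tail: 5.9/0.368 = 16.033; AUC_iv,0→∞ = 5055.4125 + 16.033 = 5071.4455 µg/L·hr
Trapezoidal AUC_0→3.5 (subcutaneous injection):
  [0→1]: (0.0+346.9)/2 × 1 = 173.45
  [1→1.25]: (346.9+331.2)/2 × 0.25 = 84.7625
  [1.25→1.5]: (331.2+309.5)/2 × 0.25 = 80.0875
  [1.5→3.5]: (309.5+152.7)/2 × 2 = 462.2
  Sum = 800.5 µg/L·hr
subcutaneous injection tail: 152.7/0.368 = 414.946; AUC_ev,0→∞ = 800.5 + 414.946 = 1215.446 µg/L·hr
F = (AUC_ev/D_ev)/(AUC_iv/D_iv) = (1215.446/20)/(5071.4455/20) = 60.7723/253.572 = 0.2397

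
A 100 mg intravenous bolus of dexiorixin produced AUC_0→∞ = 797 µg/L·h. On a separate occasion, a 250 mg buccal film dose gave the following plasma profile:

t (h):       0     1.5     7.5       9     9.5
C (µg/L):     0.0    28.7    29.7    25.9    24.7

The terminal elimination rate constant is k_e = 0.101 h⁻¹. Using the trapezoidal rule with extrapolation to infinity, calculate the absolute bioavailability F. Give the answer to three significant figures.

Trapezoidal AUC_0→9.5 (buccal film):
  [0→1.5]: (0.0+28.7)/2 × 1.5 = 21.525
  [1.5→7.5]: (28.7+29.7)/2 × 6 = 175.2
  [7.5→9]: (29.7+25.9)/2 × 1.5 = 41.7
  [9→9.5]: (25.9+24.7)/2 × 0.5 = 12.65
  Sum = 251.075 µg/L·h
Tail: C_last/k_e = 24.7/0.101 = 244.554
AUC_0→∞ (buccal film) = 251.075 + 244.554 = 495.629 µg/L·h
F = (AUC_ev/D_ev)/(AUC_iv/D_iv) = (495.629/250)/(797/100) = 1.982516/7.97 = 0.2487

F = 0.249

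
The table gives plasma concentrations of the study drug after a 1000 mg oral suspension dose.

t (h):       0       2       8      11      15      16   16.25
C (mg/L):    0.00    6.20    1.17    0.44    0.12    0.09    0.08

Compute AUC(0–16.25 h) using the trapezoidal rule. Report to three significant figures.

Trapezoidal AUC_0→16.25:
  [0→2]: (0.00+6.20)/2 × 2 = 6.2
  [2→8]: (6.20+1.17)/2 × 6 = 22.11
  [8→11]: (1.17+0.44)/2 × 3 = 2.415
  [11→15]: (0.44+0.12)/2 × 4 = 1.12
  [15→16]: (0.12+0.09)/2 × 1 = 0.105
  [16→16.25]: (0.09+0.08)/2 × 0.25 = 0.02125
  Sum = 31.97125 mg/L·h

AUC = 32.0 mg/L·h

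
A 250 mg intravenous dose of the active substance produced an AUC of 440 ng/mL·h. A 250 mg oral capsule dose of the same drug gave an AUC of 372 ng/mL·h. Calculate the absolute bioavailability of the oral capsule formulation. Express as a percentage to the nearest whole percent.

F = (AUC_ev / D_ev) / (AUC_iv / D_iv)
  = (372/250) / (440/250)
  = 1.488 / 1.76 = 0.8455
  = 84.55%

F = 85%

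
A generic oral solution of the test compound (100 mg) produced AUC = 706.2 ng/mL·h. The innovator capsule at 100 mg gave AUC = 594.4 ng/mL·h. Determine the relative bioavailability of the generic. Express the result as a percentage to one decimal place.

F_rel = (AUC_test/D_test) / (AUC_ref/D_ref)
      = (706.2/100) / (594.4/100)
      = 7.062 / 5.944 = 1.1881 = 118.81%

F_rel = 118.8%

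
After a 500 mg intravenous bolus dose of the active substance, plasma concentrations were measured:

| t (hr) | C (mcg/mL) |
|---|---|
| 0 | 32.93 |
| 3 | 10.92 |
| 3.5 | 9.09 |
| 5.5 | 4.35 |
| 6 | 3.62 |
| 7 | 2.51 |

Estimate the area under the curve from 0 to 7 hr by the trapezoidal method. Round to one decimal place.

AUC = 89.3 mcg/mL·hr

Trapezoidal AUC_0→7:
  [0→3]: (32.93+10.92)/2 × 3 = 65.775
  [3→3.5]: (10.92+9.09)/2 × 0.5 = 5.0025
  [3.5→5.5]: (9.09+4.35)/2 × 2 = 13.44
  [5.5→6]: (4.35+3.62)/2 × 0.5 = 1.9925
  [6→7]: (3.62+2.51)/2 × 1 = 3.065
  Sum = 89.275 mcg/mL·hr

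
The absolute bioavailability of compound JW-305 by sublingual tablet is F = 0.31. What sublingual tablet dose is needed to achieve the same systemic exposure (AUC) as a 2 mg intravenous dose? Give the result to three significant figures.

For equal systemic exposure: F × D_ev = D_iv
D_ev = D_iv / F = 2 / 0.31 = 6.45161 mg

D_sublingual = 6.45 mg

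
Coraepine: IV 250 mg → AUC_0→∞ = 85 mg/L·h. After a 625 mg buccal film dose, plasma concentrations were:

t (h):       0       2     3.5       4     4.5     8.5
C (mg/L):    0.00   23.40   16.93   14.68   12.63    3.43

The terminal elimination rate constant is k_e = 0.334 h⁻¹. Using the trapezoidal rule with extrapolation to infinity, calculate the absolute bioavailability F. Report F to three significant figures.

Trapezoidal AUC_0→8.5 (buccal film):
  [0→2]: (0.00+23.40)/2 × 2 = 23.4
  [2→3.5]: (23.40+16.93)/2 × 1.5 = 30.2475
  [3.5→4]: (16.93+14.68)/2 × 0.5 = 7.9025
  [4→4.5]: (14.68+12.63)/2 × 0.5 = 6.8275
  [4.5→8.5]: (12.63+3.43)/2 × 4 = 32.12
  Sum = 100.4975 mg/L·h
Tail: C_last/k_e = 3.43/0.334 = 10.269
AUC_0→∞ (buccal film) = 100.4975 + 10.269 = 110.7665 mg/L·h
F = (AUC_ev/D_ev)/(AUC_iv/D_iv) = (110.7665/625)/(85/250) = 0.1772264/0.34 = 0.5213

F = 0.521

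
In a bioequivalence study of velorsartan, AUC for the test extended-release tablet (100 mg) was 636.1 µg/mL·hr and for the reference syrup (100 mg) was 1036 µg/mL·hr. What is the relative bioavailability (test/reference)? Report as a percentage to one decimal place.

F_rel = (AUC_test/D_test) / (AUC_ref/D_ref)
      = (636.1/100) / (1036/100)
      = 6.361 / 10.36 = 0.6140 = 61.40%

F_rel = 61.4%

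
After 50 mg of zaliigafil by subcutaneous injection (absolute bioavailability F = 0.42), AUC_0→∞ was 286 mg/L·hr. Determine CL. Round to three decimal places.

CL = 0.073 L/hr

CL = F × Dose / AUC_0→∞
   = 0.42 × 50 / 286 = 0.0734266 L/hr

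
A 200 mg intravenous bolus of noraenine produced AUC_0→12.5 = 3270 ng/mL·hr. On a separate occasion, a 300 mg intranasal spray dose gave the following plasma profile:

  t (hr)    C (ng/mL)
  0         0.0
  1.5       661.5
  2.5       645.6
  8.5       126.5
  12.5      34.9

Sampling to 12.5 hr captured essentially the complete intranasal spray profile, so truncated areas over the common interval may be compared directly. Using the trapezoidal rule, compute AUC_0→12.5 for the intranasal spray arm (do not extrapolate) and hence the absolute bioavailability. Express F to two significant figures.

F = 0.77

Trapezoidal AUC_0→12.5 (intranasal spray):
  [0→1.5]: (0.0+661.5)/2 × 1.5 = 496.125
  [1.5→2.5]: (661.5+645.6)/2 × 1 = 653.55
  [2.5→8.5]: (645.6+126.5)/2 × 6 = 2316.3
  [8.5→12.5]: (126.5+34.9)/2 × 4 = 322.8
  Sum = 3788.775 ng/mL·hr
F = (AUC_ev/D_ev)/(AUC_iv/D_iv) = (3788.775/300)/(3270/200) = 12.62925/16.35 = 0.7724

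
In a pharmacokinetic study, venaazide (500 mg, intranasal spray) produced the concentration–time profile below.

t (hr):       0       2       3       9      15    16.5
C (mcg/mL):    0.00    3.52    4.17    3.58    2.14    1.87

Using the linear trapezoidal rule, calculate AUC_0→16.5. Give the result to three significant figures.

Trapezoidal AUC_0→16.5:
  [0→2]: (0.00+3.52)/2 × 2 = 3.52
  [2→3]: (3.52+4.17)/2 × 1 = 3.845
  [3→9]: (4.17+3.58)/2 × 6 = 23.25
  [9→15]: (3.58+2.14)/2 × 6 = 17.16
  [15→16.5]: (2.14+1.87)/2 × 1.5 = 3.0075
  Sum = 50.7825 mcg/mL·hr

AUC = 50.8 mcg/mL·hr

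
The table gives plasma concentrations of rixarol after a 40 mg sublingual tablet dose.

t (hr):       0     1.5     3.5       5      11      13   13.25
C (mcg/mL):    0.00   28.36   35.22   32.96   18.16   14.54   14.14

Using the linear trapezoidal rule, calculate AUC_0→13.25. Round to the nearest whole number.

Trapezoidal AUC_0→13.25:
  [0→1.5]: (0.00+28.36)/2 × 1.5 = 21.27
  [1.5→3.5]: (28.36+35.22)/2 × 2 = 63.58
  [3.5→5]: (35.22+32.96)/2 × 1.5 = 51.135
  [5→11]: (32.96+18.16)/2 × 6 = 153.36
  [11→13]: (18.16+14.54)/2 × 2 = 32.7
  [13→13.25]: (14.54+14.14)/2 × 0.25 = 3.585
  Sum = 325.63 mcg/mL·hr

AUC = 326 mcg/mL·hr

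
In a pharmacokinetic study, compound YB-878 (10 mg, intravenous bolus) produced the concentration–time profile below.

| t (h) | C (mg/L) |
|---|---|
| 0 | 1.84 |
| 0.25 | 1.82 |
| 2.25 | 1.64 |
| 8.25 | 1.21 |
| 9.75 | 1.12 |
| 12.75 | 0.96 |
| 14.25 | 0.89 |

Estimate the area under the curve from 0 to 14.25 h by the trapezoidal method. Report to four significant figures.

AUC = 18.72 mg/L·h

Trapezoidal AUC_0→14.25:
  [0→0.25]: (1.84+1.82)/2 × 0.25 = 0.4575
  [0.25→2.25]: (1.82+1.64)/2 × 2 = 3.46
  [2.25→8.25]: (1.64+1.21)/2 × 6 = 8.55
  [8.25→9.75]: (1.21+1.12)/2 × 1.5 = 1.7475
  [9.75→12.75]: (1.12+0.96)/2 × 3 = 3.12
  [12.75→14.25]: (0.96+0.89)/2 × 1.5 = 1.3875
  Sum = 18.7225 mg/L·h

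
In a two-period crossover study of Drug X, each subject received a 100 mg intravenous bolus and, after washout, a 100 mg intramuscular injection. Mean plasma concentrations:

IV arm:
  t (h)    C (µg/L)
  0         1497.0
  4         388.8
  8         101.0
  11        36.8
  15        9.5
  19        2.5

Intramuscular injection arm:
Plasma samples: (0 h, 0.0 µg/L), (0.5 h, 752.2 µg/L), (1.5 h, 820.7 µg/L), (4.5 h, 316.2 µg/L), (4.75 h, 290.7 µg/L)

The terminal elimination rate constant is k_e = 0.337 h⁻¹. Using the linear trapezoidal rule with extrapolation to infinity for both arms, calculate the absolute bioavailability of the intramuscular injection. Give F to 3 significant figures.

Trapezoidal AUC_0→19 (IV):
  [0→4]: (1497.0+388.8)/2 × 4 = 3771.6
  [4→8]: (388.8+101.0)/2 × 4 = 979.6
  [8→11]: (101.0+36.8)/2 × 3 = 206.7
  [11→15]: (36.8+9.5)/2 × 4 = 92.6
  [15→19]: (9.5+2.5)/2 × 4 = 24.0
  Sum = 5074.5 µg/L·h
IV tail: 2.5/0.337 = 7.418; AUC_iv,0→∞ = 5074.5 + 7.418 = 5081.918 µg/L·h
Trapezoidal AUC_0→4.75 (intramuscular injection):
  [0→0.5]: (0.0+752.2)/2 × 0.5 = 188.05
  [0.5→1.5]: (752.2+820.7)/2 × 1 = 786.45
  [1.5→4.5]: (820.7+316.2)/2 × 3 = 1705.35
  [4.5→4.75]: (316.2+290.7)/2 × 0.25 = 75.8625
  Sum = 2755.7125 µg/L·h
intramuscular injection tail: 290.7/0.337 = 862.611; AUC_ev,0→∞ = 2755.7125 + 862.611 = 3618.3235 µg/L·h
F = (AUC_ev/D_ev)/(AUC_iv/D_iv) = (3618.3235/100)/(5081.918/100) = 36.183235/50.81918 = 0.7120

F = 0.712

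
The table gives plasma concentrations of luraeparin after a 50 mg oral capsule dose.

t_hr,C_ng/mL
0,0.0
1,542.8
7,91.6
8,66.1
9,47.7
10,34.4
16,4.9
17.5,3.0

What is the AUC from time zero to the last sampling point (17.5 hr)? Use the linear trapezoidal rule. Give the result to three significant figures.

Trapezoidal AUC_0→17.5:
  [0→1]: (0.0+542.8)/2 × 1 = 271.4
  [1→7]: (542.8+91.6)/2 × 6 = 1903.2
  [7→8]: (91.6+66.1)/2 × 1 = 78.85
  [8→9]: (66.1+47.7)/2 × 1 = 56.9
  [9→10]: (47.7+34.4)/2 × 1 = 41.05
  [10→16]: (34.4+4.9)/2 × 6 = 117.9
  [16→17.5]: (4.9+3.0)/2 × 1.5 = 5.925
  Sum = 2475.225 ng/mL·hr

AUC = 2480 ng/mL·hr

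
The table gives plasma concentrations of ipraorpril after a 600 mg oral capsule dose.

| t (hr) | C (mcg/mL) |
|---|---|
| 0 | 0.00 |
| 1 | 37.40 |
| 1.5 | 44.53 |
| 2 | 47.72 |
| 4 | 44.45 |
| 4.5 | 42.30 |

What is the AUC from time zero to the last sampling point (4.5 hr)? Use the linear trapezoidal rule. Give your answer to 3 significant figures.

AUC = 176 mcg/mL·hr

Trapezoidal AUC_0→4.5:
  [0→1]: (0.00+37.40)/2 × 1 = 18.7
  [1→1.5]: (37.40+44.53)/2 × 0.5 = 20.4825
  [1.5→2]: (44.53+47.72)/2 × 0.5 = 23.0625
  [2→4]: (47.72+44.45)/2 × 2 = 92.17
  [4→4.5]: (44.45+42.30)/2 × 0.5 = 21.6875
  Sum = 176.1025 mcg/mL·hr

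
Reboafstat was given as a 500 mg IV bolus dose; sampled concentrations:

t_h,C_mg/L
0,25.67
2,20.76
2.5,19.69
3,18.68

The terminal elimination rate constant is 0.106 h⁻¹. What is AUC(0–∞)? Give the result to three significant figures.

Trapezoidal AUC_0→3:
  [0→2]: (25.67+20.76)/2 × 2 = 46.43
  [2→2.5]: (20.76+19.69)/2 × 0.5 = 10.1125
  [2.5→3]: (19.69+18.68)/2 × 0.5 = 9.5925
  Sum = 66.135 mg/L·h
Extrapolated tail: C_last / k_e = 18.68 / 0.106 = 176.226
AUC_0→∞ = 66.135 + 176.226 = 242.361 mg/L·h

AUC = 242 mg/L·h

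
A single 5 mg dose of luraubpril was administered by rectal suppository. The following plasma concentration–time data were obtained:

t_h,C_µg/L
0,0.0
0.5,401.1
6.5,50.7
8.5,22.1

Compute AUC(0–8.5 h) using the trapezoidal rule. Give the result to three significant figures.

Trapezoidal AUC_0→8.5:
  [0→0.5]: (0.0+401.1)/2 × 0.5 = 100.275
  [0.5→6.5]: (401.1+50.7)/2 × 6 = 1355.4
  [6.5→8.5]: (50.7+22.1)/2 × 2 = 72.8
  Sum = 1528.475 µg/L·h

AUC = 1530 µg/L·h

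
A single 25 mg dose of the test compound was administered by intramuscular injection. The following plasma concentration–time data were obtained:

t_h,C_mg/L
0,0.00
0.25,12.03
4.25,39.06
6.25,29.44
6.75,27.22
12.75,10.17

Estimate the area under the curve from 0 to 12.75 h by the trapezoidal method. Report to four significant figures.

Trapezoidal AUC_0→12.75:
  [0→0.25]: (0.00+12.03)/2 × 0.25 = 1.50375
  [0.25→4.25]: (12.03+39.06)/2 × 4 = 102.18
  [4.25→6.25]: (39.06+29.44)/2 × 2 = 68.5
  [6.25→6.75]: (29.44+27.22)/2 × 0.5 = 14.165
  [6.75→12.75]: (27.22+10.17)/2 × 6 = 112.17
  Sum = 298.51875 mg/L·h

AUC = 298.5 mg/L·h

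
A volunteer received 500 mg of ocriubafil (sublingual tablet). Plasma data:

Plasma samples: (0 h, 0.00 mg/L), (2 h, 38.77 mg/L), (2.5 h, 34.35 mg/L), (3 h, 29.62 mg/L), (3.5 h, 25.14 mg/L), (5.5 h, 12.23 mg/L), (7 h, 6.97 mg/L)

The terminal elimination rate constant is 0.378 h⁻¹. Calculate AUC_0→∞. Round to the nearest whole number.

AUC = 157 mg/L·h

Trapezoidal AUC_0→7:
  [0→2]: (0.00+38.77)/2 × 2 = 38.77
  [2→2.5]: (38.77+34.35)/2 × 0.5 = 18.28
  [2.5→3]: (34.35+29.62)/2 × 0.5 = 15.9925
  [3→3.5]: (29.62+25.14)/2 × 0.5 = 13.69
  [3.5→5.5]: (25.14+12.23)/2 × 2 = 37.37
  [5.5→7]: (12.23+6.97)/2 × 1.5 = 14.4
  Sum = 138.5025 mg/L·h
Extrapolated tail: C_last / k_e = 6.97 / 0.378 = 18.439
AUC_0→∞ = 138.5025 + 18.439 = 156.9415 mg/L·h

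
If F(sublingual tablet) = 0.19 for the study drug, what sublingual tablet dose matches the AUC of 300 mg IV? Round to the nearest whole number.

D_sublingual = 1579 mg

For equal systemic exposure: F × D_ev = D_iv
D_ev = D_iv / F = 300 / 0.19 = 1578.95 mg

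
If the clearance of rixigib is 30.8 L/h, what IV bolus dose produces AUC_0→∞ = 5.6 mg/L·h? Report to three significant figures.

Dose_iv = CL × AUC_0→∞
     = 30.8 × 5.6 = 172.48 mg

Dose = 172 mg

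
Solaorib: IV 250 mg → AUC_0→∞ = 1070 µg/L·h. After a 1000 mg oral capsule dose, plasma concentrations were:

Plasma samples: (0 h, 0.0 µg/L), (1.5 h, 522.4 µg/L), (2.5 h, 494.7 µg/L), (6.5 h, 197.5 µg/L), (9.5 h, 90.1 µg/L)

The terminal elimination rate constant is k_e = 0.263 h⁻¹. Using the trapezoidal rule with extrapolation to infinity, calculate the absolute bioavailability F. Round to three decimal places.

Trapezoidal AUC_0→9.5 (oral capsule):
  [0→1.5]: (0.0+522.4)/2 × 1.5 = 391.8
  [1.5→2.5]: (522.4+494.7)/2 × 1 = 508.55
  [2.5→6.5]: (494.7+197.5)/2 × 4 = 1384.4
  [6.5→9.5]: (197.5+90.1)/2 × 3 = 431.4
  Sum = 2716.15 µg/L·h
Tail: C_last/k_e = 90.1/0.263 = 342.586
AUC_0→∞ (oral capsule) = 2716.15 + 342.586 = 3058.736 µg/L·h
F = (AUC_ev/D_ev)/(AUC_iv/D_iv) = (3058.736/1000)/(1070/250) = 3.058736/4.28 = 0.7147

F = 0.715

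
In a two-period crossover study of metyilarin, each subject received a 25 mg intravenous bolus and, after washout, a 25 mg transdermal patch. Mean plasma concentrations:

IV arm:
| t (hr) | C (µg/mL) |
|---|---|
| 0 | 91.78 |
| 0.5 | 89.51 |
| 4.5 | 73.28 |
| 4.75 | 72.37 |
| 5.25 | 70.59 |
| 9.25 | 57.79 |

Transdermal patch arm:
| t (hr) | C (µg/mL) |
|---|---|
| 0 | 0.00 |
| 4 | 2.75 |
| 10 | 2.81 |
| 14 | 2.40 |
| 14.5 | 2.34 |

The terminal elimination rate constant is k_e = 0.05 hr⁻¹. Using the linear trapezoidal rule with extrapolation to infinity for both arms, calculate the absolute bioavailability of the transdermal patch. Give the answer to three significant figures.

Trapezoidal AUC_0→9.25 (IV):
  [0→0.5]: (91.78+89.51)/2 × 0.5 = 45.3225
  [0.5→4.5]: (89.51+73.28)/2 × 4 = 325.58
  [4.5→4.75]: (73.28+72.37)/2 × 0.25 = 18.20625
  [4.75→5.25]: (72.37+70.59)/2 × 0.5 = 35.74
  [5.25→9.25]: (70.59+57.79)/2 × 4 = 256.76
  Sum = 681.60875 µg/mL·hr
IV tail: 57.79/0.05 = 1155.800; AUC_iv,0→∞ = 681.60875 + 1155.800 = 1837.40875 µg/mL·hr
Trapezoidal AUC_0→14.5 (transdermal patch):
  [0→4]: (0.00+2.75)/2 × 4 = 5.5
  [4→10]: (2.75+2.81)/2 × 6 = 16.68
  [10→14]: (2.81+2.40)/2 × 4 = 10.42
  [14→14.5]: (2.40+2.34)/2 × 0.5 = 1.185
  Sum = 33.785 µg/mL·hr
transdermal patch tail: 2.34/0.05 = 46.800; AUC_ev,0→∞ = 33.785 + 46.800 = 80.585 µg/mL·hr
F = (AUC_ev/D_ev)/(AUC_iv/D_iv) = (80.585/25)/(1837.40875/25) = 3.2234/73.49635 = 0.0439

F = 0.0439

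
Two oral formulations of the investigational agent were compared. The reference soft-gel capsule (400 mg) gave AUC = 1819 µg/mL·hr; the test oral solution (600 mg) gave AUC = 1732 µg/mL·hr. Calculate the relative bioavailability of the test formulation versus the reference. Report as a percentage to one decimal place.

F_rel = (AUC_test/D_test) / (AUC_ref/D_ref)
      = (1732/600) / (1819/400)
      = 2.88667 / 4.5475 = 0.6348 = 63.48%

F_rel = 63.5%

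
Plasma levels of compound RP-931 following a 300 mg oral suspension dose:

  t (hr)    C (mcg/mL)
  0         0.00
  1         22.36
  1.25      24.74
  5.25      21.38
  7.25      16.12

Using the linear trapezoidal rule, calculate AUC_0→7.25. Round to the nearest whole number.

Trapezoidal AUC_0→7.25:
  [0→1]: (0.00+22.36)/2 × 1 = 11.18
  [1→1.25]: (22.36+24.74)/2 × 0.25 = 5.8875
  [1.25→5.25]: (24.74+21.38)/2 × 4 = 92.24
  [5.25→7.25]: (21.38+16.12)/2 × 2 = 37.5
  Sum = 146.8075 mcg/mL·hr

AUC = 147 mcg/mL·hr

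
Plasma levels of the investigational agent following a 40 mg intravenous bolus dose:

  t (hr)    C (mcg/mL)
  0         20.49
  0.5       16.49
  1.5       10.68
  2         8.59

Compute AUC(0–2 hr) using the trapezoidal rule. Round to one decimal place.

Trapezoidal AUC_0→2:
  [0→0.5]: (20.49+16.49)/2 × 0.5 = 9.245
  [0.5→1.5]: (16.49+10.68)/2 × 1 = 13.585
  [1.5→2]: (10.68+8.59)/2 × 0.5 = 4.8175
  Sum = 27.6475 mcg/mL·hr

AUC = 27.6 mcg/mL·hr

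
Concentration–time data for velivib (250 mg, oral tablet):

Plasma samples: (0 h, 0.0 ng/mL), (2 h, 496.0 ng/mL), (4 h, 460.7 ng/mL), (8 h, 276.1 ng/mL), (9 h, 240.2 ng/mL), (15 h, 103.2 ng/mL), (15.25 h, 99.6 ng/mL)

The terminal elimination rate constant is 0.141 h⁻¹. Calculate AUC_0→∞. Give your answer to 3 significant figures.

AUC = 4950 ng/mL·h

Trapezoidal AUC_0→15.25:
  [0→2]: (0.0+496.0)/2 × 2 = 496.0
  [2→4]: (496.0+460.7)/2 × 2 = 956.7
  [4→8]: (460.7+276.1)/2 × 4 = 1473.6
  [8→9]: (276.1+240.2)/2 × 1 = 258.15
  [9→15]: (240.2+103.2)/2 × 6 = 1030.2
  [15→15.25]: (103.2+99.6)/2 × 0.25 = 25.35
  Sum = 4240.0 ng/mL·h
Extrapolated tail: C_last / k_e = 99.6 / 0.141 = 706.383
AUC_0→∞ = 4240.0 + 706.383 = 4946.383 ng/mL·h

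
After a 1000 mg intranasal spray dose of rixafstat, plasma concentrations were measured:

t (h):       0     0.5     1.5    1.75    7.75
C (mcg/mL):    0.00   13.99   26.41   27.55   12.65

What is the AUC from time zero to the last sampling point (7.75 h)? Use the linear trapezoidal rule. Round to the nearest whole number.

Trapezoidal AUC_0→7.75:
  [0→0.5]: (0.00+13.99)/2 × 0.5 = 3.4975
  [0.5→1.5]: (13.99+26.41)/2 × 1 = 20.2
  [1.5→1.75]: (26.41+27.55)/2 × 0.25 = 6.745
  [1.75→7.75]: (27.55+12.65)/2 × 6 = 120.6
  Sum = 151.0425 mcg/mL·h

AUC = 151 mcg/mL·h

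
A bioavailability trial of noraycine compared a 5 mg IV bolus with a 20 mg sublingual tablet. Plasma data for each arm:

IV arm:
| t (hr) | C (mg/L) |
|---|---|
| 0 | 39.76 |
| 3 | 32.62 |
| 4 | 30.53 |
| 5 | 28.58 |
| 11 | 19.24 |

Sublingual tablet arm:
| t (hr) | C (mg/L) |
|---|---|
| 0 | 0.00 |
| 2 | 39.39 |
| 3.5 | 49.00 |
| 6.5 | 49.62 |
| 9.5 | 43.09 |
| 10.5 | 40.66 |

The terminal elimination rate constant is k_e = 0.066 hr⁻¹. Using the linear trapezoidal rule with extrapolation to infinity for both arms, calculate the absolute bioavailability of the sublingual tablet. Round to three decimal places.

F = 0.434

Trapezoidal AUC_0→11 (IV):
  [0→3]: (39.76+32.62)/2 × 3 = 108.57
  [3→4]: (32.62+30.53)/2 × 1 = 31.575
  [4→5]: (30.53+28.58)/2 × 1 = 29.555
  [5→11]: (28.58+19.24)/2 × 6 = 143.46
  Sum = 313.16 mg/L·hr
IV tail: 19.24/0.066 = 291.515; AUC_iv,0→∞ = 313.16 + 291.515 = 604.675 mg/L·hr
Trapezoidal AUC_0→10.5 (sublingual tablet):
  [0→2]: (0.00+39.39)/2 × 2 = 39.39
  [2→3.5]: (39.39+49.00)/2 × 1.5 = 66.2925
  [3.5→6.5]: (49.00+49.62)/2 × 3 = 147.93
  [6.5→9.5]: (49.62+43.09)/2 × 3 = 139.065
  [9.5→10.5]: (43.09+40.66)/2 × 1 = 41.875
  Sum = 434.5525 mg/L·hr
sublingual tablet tail: 40.66/0.066 = 616.061; AUC_ev,0→∞ = 434.5525 + 616.061 = 1050.6135 mg/L·hr
F = (AUC_ev/D_ev)/(AUC_iv/D_iv) = (1050.6135/20)/(604.675/5) = 52.530675/120.935 = 0.4344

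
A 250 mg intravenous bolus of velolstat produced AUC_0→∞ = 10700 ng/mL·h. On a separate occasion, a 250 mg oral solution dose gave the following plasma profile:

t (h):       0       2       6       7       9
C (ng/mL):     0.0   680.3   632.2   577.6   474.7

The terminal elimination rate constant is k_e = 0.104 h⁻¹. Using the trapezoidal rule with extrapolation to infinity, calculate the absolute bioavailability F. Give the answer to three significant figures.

F = 0.890

Trapezoidal AUC_0→9 (oral solution):
  [0→2]: (0.0+680.3)/2 × 2 = 680.3
  [2→6]: (680.3+632.2)/2 × 4 = 2625.0
  [6→7]: (632.2+577.6)/2 × 1 = 604.9
  [7→9]: (577.6+474.7)/2 × 2 = 1052.3
  Sum = 4962.5 ng/mL·h
Tail: C_last/k_e = 474.7/0.104 = 4564.423
AUC_0→∞ (oral solution) = 4962.5 + 4564.423 = 9526.923 ng/mL·h
F = (AUC_ev/D_ev)/(AUC_iv/D_iv) = (9526.923/250)/(10700/250) = 38.107692/42.8 = 0.8904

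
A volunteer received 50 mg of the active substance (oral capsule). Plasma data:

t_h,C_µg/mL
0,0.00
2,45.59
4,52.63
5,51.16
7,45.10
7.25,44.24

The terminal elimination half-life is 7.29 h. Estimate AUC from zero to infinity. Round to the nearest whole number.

AUC = 768 µg/mL·h

Trapezoidal AUC_0→7.25:
  [0→2]: (0.00+45.59)/2 × 2 = 45.59
  [2→4]: (45.59+52.63)/2 × 2 = 98.22
  [4→5]: (52.63+51.16)/2 × 1 = 51.895
  [5→7]: (51.16+45.10)/2 × 2 = 96.26
  [7→7.25]: (45.10+44.24)/2 × 0.25 = 11.1675
  Sum = 303.1325 µg/mL·h
k_e = ln2 / t½ = 0.693147 / 7.29 = 0.0951 h^-1
Extrapolated tail: C_last / k_e = 44.24 / 0.0951 = 465.195
AUC_0→∞ = 303.1325 + 465.195 = 768.3275 µg/mL·h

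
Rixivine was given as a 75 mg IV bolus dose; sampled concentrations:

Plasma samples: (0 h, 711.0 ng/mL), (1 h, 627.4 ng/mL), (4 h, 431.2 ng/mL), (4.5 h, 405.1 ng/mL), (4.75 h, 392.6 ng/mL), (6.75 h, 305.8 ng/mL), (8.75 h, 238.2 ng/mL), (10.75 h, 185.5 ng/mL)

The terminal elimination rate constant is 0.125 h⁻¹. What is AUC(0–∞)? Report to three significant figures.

AUC = 5720 ng/mL·h

Trapezoidal AUC_0→10.75:
  [0→1]: (711.0+627.4)/2 × 1 = 669.2
  [1→4]: (627.4+431.2)/2 × 3 = 1587.9
  [4→4.5]: (431.2+405.1)/2 × 0.5 = 209.075
  [4.5→4.75]: (405.1+392.6)/2 × 0.25 = 99.7125
  [4.75→6.75]: (392.6+305.8)/2 × 2 = 698.4
  [6.75→8.75]: (305.8+238.2)/2 × 2 = 544.0
  [8.75→10.75]: (238.2+185.5)/2 × 2 = 423.7
  Sum = 4231.9875 ng/mL·h
Extrapolated tail: C_last / k_e = 185.5 / 0.125 = 1484.000
AUC_0→∞ = 4231.9875 + 1484.000 = 5715.9875 ng/mL·h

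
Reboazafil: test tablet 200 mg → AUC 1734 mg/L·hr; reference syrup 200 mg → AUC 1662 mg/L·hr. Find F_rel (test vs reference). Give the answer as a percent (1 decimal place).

F_rel = (AUC_test/D_test) / (AUC_ref/D_ref)
      = (1734/200) / (1662/200)
      = 8.67 / 8.31 = 1.0433 = 104.33%

F_rel = 104.3%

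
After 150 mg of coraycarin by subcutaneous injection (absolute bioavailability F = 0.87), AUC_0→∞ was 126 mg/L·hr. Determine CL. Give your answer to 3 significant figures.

CL = 1.04 L/hr

CL = F × Dose / AUC_0→∞
   = 0.87 × 150 / 126 = 1.03571 L/hr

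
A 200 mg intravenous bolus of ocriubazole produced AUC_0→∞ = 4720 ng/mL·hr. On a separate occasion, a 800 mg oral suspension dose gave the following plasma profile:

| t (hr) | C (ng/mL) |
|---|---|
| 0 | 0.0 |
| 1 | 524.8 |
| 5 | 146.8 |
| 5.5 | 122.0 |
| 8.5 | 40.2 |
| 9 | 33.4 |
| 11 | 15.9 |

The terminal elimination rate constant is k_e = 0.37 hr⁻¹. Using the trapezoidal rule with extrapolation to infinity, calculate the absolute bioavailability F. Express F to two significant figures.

F = 0.11

Trapezoidal AUC_0→11 (oral suspension):
  [0→1]: (0.0+524.8)/2 × 1 = 262.4
  [1→5]: (524.8+146.8)/2 × 4 = 1343.2
  [5→5.5]: (146.8+122.0)/2 × 0.5 = 67.2
  [5.5→8.5]: (122.0+40.2)/2 × 3 = 243.3
  [8.5→9]: (40.2+33.4)/2 × 0.5 = 18.4
  [9→11]: (33.4+15.9)/2 × 2 = 49.3
  Sum = 1983.8 ng/mL·hr
Tail: C_last/k_e = 15.9/0.37 = 42.973
AUC_0→∞ (oral suspension) = 1983.8 + 42.973 = 2026.773 ng/mL·hr
F = (AUC_ev/D_ev)/(AUC_iv/D_iv) = (2026.773/800)/(4720/200) = 2.53347/23.6 = 0.1074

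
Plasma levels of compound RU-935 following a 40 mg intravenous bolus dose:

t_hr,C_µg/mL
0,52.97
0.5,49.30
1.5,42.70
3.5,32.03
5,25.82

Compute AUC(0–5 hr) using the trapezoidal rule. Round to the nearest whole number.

AUC = 190 µg/mL·hr

Trapezoidal AUC_0→5:
  [0→0.5]: (52.97+49.30)/2 × 0.5 = 25.5675
  [0.5→1.5]: (49.30+42.70)/2 × 1 = 46.0
  [1.5→3.5]: (42.70+32.03)/2 × 2 = 74.73
  [3.5→5]: (32.03+25.82)/2 × 1.5 = 43.3875
  Sum = 189.685 µg/mL·hr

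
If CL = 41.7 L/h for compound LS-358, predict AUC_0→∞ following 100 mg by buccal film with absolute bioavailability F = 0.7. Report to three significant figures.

AUC = 1.68 mg/L·h

AUC_0→∞ = F × Dose / CL
        = 0.7 × 100 / 41.7 = 1.67866 mg/L·h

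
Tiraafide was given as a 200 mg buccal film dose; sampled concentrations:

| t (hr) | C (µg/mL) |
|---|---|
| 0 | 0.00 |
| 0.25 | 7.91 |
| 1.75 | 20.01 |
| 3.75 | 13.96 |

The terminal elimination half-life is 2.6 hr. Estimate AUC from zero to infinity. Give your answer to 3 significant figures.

Trapezoidal AUC_0→3.75:
  [0→0.25]: (0.00+7.91)/2 × 0.25 = 0.98875
  [0.25→1.75]: (7.91+20.01)/2 × 1.5 = 20.94
  [1.75→3.75]: (20.01+13.96)/2 × 2 = 33.97
  Sum = 55.89875 µg/mL·hr
k_e = ln2 / t½ = 0.693147 / 2.6 = 0.2666 hr^-1
Extrapolated tail: C_last / k_e = 13.96 / 0.2666 = 52.363
AUC_0→∞ = 55.89875 + 52.363 = 108.26175 µg/mL·hr

AUC = 108 µg/mL·hr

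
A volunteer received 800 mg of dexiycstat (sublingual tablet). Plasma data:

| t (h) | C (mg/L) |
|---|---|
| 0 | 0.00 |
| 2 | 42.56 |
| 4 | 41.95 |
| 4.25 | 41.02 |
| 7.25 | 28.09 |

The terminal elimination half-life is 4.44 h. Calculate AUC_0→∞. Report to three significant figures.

Trapezoidal AUC_0→7.25:
  [0→2]: (0.00+42.56)/2 × 2 = 42.56
  [2→4]: (42.56+41.95)/2 × 2 = 84.51
  [4→4.25]: (41.95+41.02)/2 × 0.25 = 10.37125
  [4.25→7.25]: (41.02+28.09)/2 × 3 = 103.665
  Sum = 241.10625 mg/L·h
k_e = ln2 / t½ = 0.693147 / 4.44 = 0.1561 h^-1
Extrapolated tail: C_last / k_e = 28.09 / 0.1561 = 179.949
AUC_0→∞ = 241.10625 + 179.949 = 421.05525 mg/L·h

AUC = 421 mg/L·h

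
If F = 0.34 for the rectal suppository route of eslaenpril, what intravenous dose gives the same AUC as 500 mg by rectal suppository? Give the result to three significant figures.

D_iv = 170 mg

Systemic exposure from an extravascular dose = F × D_ev, so the equivalent IV dose is F × D_ev.
D_iv = F × D_ev = 0.34 × 500 = 170 mg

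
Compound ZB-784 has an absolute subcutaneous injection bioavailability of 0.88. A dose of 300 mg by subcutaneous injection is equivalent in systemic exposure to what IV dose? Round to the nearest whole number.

D_iv = 264 mg

Systemic exposure from an extravascular dose = F × D_ev, so the equivalent IV dose is F × D_ev.
D_iv = F × D_ev = 0.88 × 300 = 264 mg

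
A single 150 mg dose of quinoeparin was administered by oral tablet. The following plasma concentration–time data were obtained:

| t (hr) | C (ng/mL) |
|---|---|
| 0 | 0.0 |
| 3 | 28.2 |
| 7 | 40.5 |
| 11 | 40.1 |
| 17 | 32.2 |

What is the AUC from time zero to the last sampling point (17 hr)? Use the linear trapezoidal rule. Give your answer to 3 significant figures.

AUC = 558 ng/mL·hr

Trapezoidal AUC_0→17:
  [0→3]: (0.0+28.2)/2 × 3 = 42.3
  [3→7]: (28.2+40.5)/2 × 4 = 137.4
  [7→11]: (40.5+40.1)/2 × 4 = 161.2
  [11→17]: (40.1+32.2)/2 × 6 = 216.9
  Sum = 557.8 ng/mL·hr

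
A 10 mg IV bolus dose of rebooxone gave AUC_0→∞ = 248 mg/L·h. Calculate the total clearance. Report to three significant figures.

CL = Dose_iv / AUC_0→∞
   = 10 / 248 = 0.0403226 L/h

CL = 0.0403 L/h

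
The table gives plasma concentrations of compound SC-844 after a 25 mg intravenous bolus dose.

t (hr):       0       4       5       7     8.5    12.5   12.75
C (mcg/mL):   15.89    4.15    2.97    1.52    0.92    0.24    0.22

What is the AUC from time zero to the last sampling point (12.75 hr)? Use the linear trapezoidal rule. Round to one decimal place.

Trapezoidal AUC_0→12.75:
  [0→4]: (15.89+4.15)/2 × 4 = 40.08
  [4→5]: (4.15+2.97)/2 × 1 = 3.56
  [5→7]: (2.97+1.52)/2 × 2 = 4.49
  [7→8.5]: (1.52+0.92)/2 × 1.5 = 1.83
  [8.5→12.5]: (0.92+0.24)/2 × 4 = 2.32
  [12.5→12.75]: (0.24+0.22)/2 × 0.25 = 0.0575
  Sum = 52.3375 mcg/mL·hr

AUC = 52.3 mcg/mL·hr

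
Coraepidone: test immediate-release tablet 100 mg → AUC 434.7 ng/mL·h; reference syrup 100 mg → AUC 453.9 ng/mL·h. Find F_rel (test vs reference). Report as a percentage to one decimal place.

F_rel = 95.8%

F_rel = (AUC_test/D_test) / (AUC_ref/D_ref)
      = (434.7/100) / (453.9/100)
      = 4.347 / 4.539 = 0.9577 = 95.77%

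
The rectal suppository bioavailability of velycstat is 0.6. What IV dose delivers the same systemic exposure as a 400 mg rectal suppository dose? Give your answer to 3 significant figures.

D_iv = 240 mg

Systemic exposure from an extravascular dose = F × D_ev, so the equivalent IV dose is F × D_ev.
D_iv = F × D_ev = 0.6 × 400 = 240 mg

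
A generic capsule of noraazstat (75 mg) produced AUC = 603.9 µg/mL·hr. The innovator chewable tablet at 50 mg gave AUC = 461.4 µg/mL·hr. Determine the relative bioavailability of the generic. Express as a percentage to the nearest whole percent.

F_rel = 87%

F_rel = (AUC_test/D_test) / (AUC_ref/D_ref)
      = (603.9/75) / (461.4/50)
      = 8.052 / 9.228 = 0.8726 = 87.26%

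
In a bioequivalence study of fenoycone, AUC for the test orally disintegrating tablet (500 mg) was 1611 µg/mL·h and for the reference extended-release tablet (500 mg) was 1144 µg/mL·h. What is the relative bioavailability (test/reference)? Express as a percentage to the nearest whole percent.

F_rel = 141%

F_rel = (AUC_test/D_test) / (AUC_ref/D_ref)
      = (1611/500) / (1144/500)
      = 3.222 / 2.288 = 1.4082 = 140.82%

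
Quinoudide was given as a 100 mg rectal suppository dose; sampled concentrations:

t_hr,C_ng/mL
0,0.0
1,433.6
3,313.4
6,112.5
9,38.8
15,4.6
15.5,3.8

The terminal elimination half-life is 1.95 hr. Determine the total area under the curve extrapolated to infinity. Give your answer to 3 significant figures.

AUC = 1970 ng/mL·hr

Trapezoidal AUC_0→15.5:
  [0→1]: (0.0+433.6)/2 × 1 = 216.8
  [1→3]: (433.6+313.4)/2 × 2 = 747.0
  [3→6]: (313.4+112.5)/2 × 3 = 638.85
  [6→9]: (112.5+38.8)/2 × 3 = 226.95
  [9→15]: (38.8+4.6)/2 × 6 = 130.2
  [15→15.5]: (4.6+3.8)/2 × 0.5 = 2.1
  Sum = 1961.9 ng/mL·hr
k_e = ln2 / t½ = 0.693147 / 1.95 = 0.3555 hr^-1
Extrapolated tail: C_last / k_e = 3.8 / 0.3555 = 10.689
AUC_0→∞ = 1961.9 + 10.689 = 1972.589 ng/mL·hr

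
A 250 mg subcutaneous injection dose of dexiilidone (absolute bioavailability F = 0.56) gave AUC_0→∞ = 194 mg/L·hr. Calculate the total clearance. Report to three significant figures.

CL = F × Dose / AUC_0→∞
   = 0.56 × 250 / 194 = 0.721649 L/hr

CL = 0.722 L/hr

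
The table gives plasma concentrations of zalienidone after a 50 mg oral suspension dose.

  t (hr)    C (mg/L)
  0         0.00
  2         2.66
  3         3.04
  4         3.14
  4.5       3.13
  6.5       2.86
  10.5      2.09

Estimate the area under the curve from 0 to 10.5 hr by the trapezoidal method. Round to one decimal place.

AUC = 26.1 mg/L·hr

Trapezoidal AUC_0→10.5:
  [0→2]: (0.00+2.66)/2 × 2 = 2.66
  [2→3]: (2.66+3.04)/2 × 1 = 2.85
  [3→4]: (3.04+3.14)/2 × 1 = 3.09
  [4→4.5]: (3.14+3.13)/2 × 0.5 = 1.5675
  [4.5→6.5]: (3.13+2.86)/2 × 2 = 5.99
  [6.5→10.5]: (2.86+2.09)/2 × 4 = 9.9
  Sum = 26.0575 mg/L·hr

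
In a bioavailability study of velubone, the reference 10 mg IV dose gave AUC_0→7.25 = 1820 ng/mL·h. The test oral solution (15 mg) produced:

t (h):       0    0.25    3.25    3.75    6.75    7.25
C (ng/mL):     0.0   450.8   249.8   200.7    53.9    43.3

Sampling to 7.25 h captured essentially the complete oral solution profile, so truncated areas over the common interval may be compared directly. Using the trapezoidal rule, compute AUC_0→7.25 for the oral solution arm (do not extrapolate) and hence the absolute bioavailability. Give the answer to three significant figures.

F = 0.596

Trapezoidal AUC_0→7.25 (oral solution):
  [0→0.25]: (0.0+450.8)/2 × 0.25 = 56.35
  [0.25→3.25]: (450.8+249.8)/2 × 3 = 1050.9
  [3.25→3.75]: (249.8+200.7)/2 × 0.5 = 112.625
  [3.75→6.75]: (200.7+53.9)/2 × 3 = 381.9
  [6.75→7.25]: (53.9+43.3)/2 × 0.5 = 24.3
  Sum = 1626.075 ng/mL·h
F = (AUC_ev/D_ev)/(AUC_iv/D_iv) = (1626.075/15)/(1820/10) = 108.405/182 = 0.5956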